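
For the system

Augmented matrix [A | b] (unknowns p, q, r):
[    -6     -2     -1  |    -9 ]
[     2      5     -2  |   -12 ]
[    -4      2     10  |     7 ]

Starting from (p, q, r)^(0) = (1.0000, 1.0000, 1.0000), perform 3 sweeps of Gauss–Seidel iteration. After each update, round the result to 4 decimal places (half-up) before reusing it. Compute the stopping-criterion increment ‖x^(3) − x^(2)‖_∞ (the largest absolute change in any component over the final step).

Iteration 1:
  p = (-9 - (-2)·1.0000 - (-1)·1.0000) / (-6) = 1.0000
  q = (-12 - (2)·1.0000 - (-2)·1.0000) / (5) = -2.4000
  r = (7 - (-4)·1.0000 - (2)·-2.4000) / (10) = 1.5800
Iteration 2:
  p = (-9 - (-2)·-2.4000 - (-1)·1.5800) / (-6) = 2.0367
  q = (-12 - (2)·2.0367 - (-2)·1.5800) / (5) = -2.5827
  r = (7 - (-4)·2.0367 - (2)·-2.5827) / (10) = 2.0312
Iteration 3:
  p = (-9 - (-2)·-2.5827 - (-1)·2.0312) / (-6) = 2.0224
  q = (-12 - (2)·2.0224 - (-2)·2.0312) / (5) = -2.3965
  r = (7 - (-4)·2.0224 - (2)·-2.3965) / (10) = 1.9883
Change: (-0.0143, 0.1862, -0.0429) → max |·| = 0.1862

0.1862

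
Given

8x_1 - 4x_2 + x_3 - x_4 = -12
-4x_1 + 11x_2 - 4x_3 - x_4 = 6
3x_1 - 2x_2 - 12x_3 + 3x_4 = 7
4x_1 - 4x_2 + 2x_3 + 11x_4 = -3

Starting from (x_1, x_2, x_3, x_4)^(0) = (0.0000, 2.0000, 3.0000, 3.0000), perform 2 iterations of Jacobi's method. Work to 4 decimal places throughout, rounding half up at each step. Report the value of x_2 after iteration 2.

0.2948

Iteration 1:
  x_1 = (-12 - (-4)·2.0000 - (1)·3.0000 - (-1)·3.0000) / (8) = -0.5000
  x_2 = (6 - (-4)·0.0000 - (-4)·3.0000 - (-1)·3.0000) / (11) = 1.9091
  x_3 = (7 - (3)·0.0000 - (-2)·2.0000 - (3)·3.0000) / (-12) = -0.1667
  x_4 = (-3 - (4)·0.0000 - (-4)·2.0000 - (2)·3.0000) / (11) = -0.0909
Iteration 2:
  x_1 = (-12 - (-4)·1.9091 - (1)·-0.1667 - (-1)·-0.0909) / (8) = -0.5360
  x_2 = (6 - (-4)·-0.5000 - (-4)·-0.1667 - (-1)·-0.0909) / (11) = 0.2948
  x_3 = (7 - (3)·-0.5000 - (-2)·1.9091 - (3)·-0.0909) / (-12) = -1.0492
  x_4 = (-3 - (4)·-0.5000 - (-4)·1.9091 - (2)·-0.1667) / (11) = 0.6336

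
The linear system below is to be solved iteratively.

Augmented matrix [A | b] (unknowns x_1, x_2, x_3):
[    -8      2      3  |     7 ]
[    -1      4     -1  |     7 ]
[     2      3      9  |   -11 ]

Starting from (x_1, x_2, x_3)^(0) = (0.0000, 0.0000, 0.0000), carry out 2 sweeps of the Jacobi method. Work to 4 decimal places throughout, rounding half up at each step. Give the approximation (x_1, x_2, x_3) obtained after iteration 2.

(-0.8958, 1.2257, -1.6111)

Iteration 1:
  x_1 = (7 - (2)·0.0000 - (3)·0.0000) / (-8) = -0.8750
  x_2 = (7 - (-1)·0.0000 - (-1)·0.0000) / (4) = 1.7500
  x_3 = (-11 - (2)·0.0000 - (3)·0.0000) / (9) = -1.2222
Iteration 2:
  x_1 = (7 - (2)·1.7500 - (3)·-1.2222) / (-8) = -0.8958
  x_2 = (7 - (-1)·-0.8750 - (-1)·-1.2222) / (4) = 1.2257
  x_3 = (-11 - (2)·-0.8750 - (3)·1.7500) / (9) = -1.6111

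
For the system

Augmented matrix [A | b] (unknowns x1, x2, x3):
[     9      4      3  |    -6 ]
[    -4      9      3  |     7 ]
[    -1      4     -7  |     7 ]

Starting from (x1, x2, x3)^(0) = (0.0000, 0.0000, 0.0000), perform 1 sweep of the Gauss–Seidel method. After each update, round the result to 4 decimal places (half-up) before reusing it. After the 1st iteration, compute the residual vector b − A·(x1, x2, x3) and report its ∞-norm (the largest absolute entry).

Iteration 1:
  x1 = (-6 - (4)·0.0000 - (3)·0.0000) / (9) = -0.6667
  x2 = (7 - (-4)·-0.6667 - (3)·0.0000) / (9) = 0.4815
  x3 = (7 - (-1)·-0.6667 - (4)·0.4815) / (-7) = -0.6296
Residual b − A·x = (-0.0369, 1.8885, 0.0001); ∞-norm = 1.8885

1.8885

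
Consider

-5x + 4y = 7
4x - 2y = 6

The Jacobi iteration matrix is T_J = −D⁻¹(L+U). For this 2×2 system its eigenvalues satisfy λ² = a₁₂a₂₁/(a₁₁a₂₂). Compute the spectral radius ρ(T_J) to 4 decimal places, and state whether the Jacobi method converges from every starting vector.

a₁₂a₂₁/(a₁₁a₂₂) = (4)·(4) / ((-5)·(-2)) = 1.600000
ρ = √|1.600000| = √1.600000 = 1.2649
ρ > 1, so Jacobi diverges

1.2649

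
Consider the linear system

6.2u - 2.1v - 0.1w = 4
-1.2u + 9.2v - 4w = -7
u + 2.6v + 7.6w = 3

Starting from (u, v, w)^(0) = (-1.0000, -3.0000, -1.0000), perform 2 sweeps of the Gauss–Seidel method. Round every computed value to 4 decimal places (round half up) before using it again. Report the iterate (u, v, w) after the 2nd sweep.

(0.2372, -0.3508, 0.4835)

Iteration 1:
  u = (4 - (-2.1)·-3.0000 - (-0.1)·-1.0000) / (6.2) = -0.3871
  v = (-7 - (-1.2)·-0.3871 - (-4)·-1.0000) / (9.2) = -1.2461
  w = (3 - (1)·-0.3871 - (2.6)·-1.2461) / (7.6) = 0.8720
Iteration 2:
  u = (4 - (-2.1)·-1.2461 - (-0.1)·0.8720) / (6.2) = 0.2372
  v = (-7 - (-1.2)·0.2372 - (-4)·0.8720) / (9.2) = -0.3508
  w = (3 - (1)·0.2372 - (2.6)·-0.3508) / (7.6) = 0.4835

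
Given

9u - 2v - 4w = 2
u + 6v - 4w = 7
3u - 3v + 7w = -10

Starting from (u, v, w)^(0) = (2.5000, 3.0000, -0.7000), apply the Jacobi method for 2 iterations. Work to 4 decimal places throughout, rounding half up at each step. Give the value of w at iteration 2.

Iteration 1:
  u = (2 - (-2)·3.0000 - (-4)·-0.7000) / (9) = 0.5778
  v = (7 - (1)·2.5000 - (-4)·-0.7000) / (6) = 0.2833
  w = (-10 - (3)·2.5000 - (-3)·3.0000) / (7) = -1.2143
Iteration 2:
  u = (2 - (-2)·0.2833 - (-4)·-1.2143) / (9) = -0.2545
  v = (7 - (1)·0.5778 - (-4)·-1.2143) / (6) = 0.2608
  w = (-10 - (3)·0.5778 - (-3)·0.2833) / (7) = -1.5548

-1.5548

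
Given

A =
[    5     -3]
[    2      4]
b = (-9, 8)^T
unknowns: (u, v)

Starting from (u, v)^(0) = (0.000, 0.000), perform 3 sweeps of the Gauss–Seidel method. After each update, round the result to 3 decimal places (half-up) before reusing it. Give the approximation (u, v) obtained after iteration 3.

Iteration 1:
  u = (-9 - (-3)·0.000) / (5) = -1.800
  v = (8 - (2)·-1.800) / (4) = 2.900
Iteration 2:
  u = (-9 - (-3)·2.900) / (5) = -0.060
  v = (8 - (2)·-0.060) / (4) = 2.030
Iteration 3:
  u = (-9 - (-3)·2.030) / (5) = -0.582
  v = (8 - (2)·-0.582) / (4) = 2.291

(-0.582, 2.291)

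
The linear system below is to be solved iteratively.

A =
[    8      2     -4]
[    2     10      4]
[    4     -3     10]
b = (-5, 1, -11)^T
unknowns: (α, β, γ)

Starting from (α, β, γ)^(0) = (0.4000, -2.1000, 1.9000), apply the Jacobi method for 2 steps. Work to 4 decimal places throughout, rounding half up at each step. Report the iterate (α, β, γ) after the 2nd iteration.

(-1.3850, 0.6860, -1.6620)

Iteration 1:
  α = (-5 - (2)·-2.1000 - (-4)·1.9000) / (8) = 0.8500
  β = (1 - (2)·0.4000 - (4)·1.9000) / (10) = -0.7400
  γ = (-11 - (4)·0.4000 - (-3)·-2.1000) / (10) = -1.8900
Iteration 2:
  α = (-5 - (2)·-0.7400 - (-4)·-1.8900) / (8) = -1.3850
  β = (1 - (2)·0.8500 - (4)·-1.8900) / (10) = 0.6860
  γ = (-11 - (4)·0.8500 - (-3)·-0.7400) / (10) = -1.6620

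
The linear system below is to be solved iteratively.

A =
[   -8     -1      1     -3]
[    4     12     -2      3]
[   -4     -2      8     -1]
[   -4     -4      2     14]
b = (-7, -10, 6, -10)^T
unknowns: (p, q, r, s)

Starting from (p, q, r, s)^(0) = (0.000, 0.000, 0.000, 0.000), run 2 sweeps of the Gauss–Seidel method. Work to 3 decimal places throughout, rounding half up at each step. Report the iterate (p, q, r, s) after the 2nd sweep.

(1.472, -0.944, 1.136, -0.726)

Iteration 1:
  p = (-7 - (-1)·0.000 - (1)·0.000 - (-3)·0.000) / (-8) = 0.875
  q = (-10 - (4)·0.875 - (-2)·0.000 - (3)·0.000) / (12) = -1.125
  r = (6 - (-4)·0.875 - (-2)·-1.125 - (-1)·0.000) / (8) = 0.906
  s = (-10 - (-4)·0.875 - (-4)·-1.125 - (2)·0.906) / (14) = -0.915
Iteration 2:
  p = (-7 - (-1)·-1.125 - (1)·0.906 - (-3)·-0.915) / (-8) = 1.472
  q = (-10 - (4)·1.472 - (-2)·0.906 - (3)·-0.915) / (12) = -0.944
  r = (6 - (-4)·1.472 - (-2)·-0.944 - (-1)·-0.915) / (8) = 1.136
  s = (-10 - (-4)·1.472 - (-4)·-0.944 - (2)·1.136) / (14) = -0.726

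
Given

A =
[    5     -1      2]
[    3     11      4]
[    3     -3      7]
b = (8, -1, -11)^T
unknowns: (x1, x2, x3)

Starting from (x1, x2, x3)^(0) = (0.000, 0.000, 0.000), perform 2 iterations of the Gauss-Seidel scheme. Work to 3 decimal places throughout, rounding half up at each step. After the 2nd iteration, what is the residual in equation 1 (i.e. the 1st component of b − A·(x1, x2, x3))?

0.855

Iteration 1:
  x1 = (8 - (-1)·0.000 - (2)·0.000) / (5) = 1.600
  x2 = (-1 - (3)·1.600 - (4)·0.000) / (11) = -0.527
  x3 = (-11 - (3)·1.600 - (-3)·-0.527) / (7) = -2.483
Iteration 2:
  x1 = (8 - (-1)·-0.527 - (2)·-2.483) / (5) = 2.488
  x2 = (-1 - (3)·2.488 - (4)·-2.483) / (11) = 0.133
  x3 = (-11 - (3)·2.488 - (-3)·0.133) / (7) = -2.581
Residual b − A·x = (0.855, 0.397, 0.002)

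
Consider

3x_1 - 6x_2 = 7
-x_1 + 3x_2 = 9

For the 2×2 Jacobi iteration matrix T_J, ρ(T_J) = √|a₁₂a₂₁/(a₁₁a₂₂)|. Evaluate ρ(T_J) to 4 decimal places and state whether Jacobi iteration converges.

0.8165

a₁₂a₂₁/(a₁₁a₂₂) = (-6)·(-1) / ((3)·(3)) = 0.666667
ρ = √|0.666667| = √0.666667 = 0.8165
ρ < 1, so Jacobi converges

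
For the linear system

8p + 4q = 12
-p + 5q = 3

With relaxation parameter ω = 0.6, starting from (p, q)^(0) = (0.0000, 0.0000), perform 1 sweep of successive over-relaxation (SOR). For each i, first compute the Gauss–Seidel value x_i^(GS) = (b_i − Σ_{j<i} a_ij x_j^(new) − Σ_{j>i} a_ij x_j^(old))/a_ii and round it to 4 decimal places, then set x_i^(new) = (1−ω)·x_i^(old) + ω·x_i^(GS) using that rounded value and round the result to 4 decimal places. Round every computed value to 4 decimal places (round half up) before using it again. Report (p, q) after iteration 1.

Iteration 1:
  p: GS value = (12 - (4)·0.0000) / (8) = 1.5000;  p ← (1−ω)·0.0000 + ω·1.5000 = 0.9000
  q: GS value = (3 - (-1)·0.9000) / (5) = 0.7800;  q ← (1−ω)·0.0000 + ω·0.7800 = 0.4680

(0.9000, 0.4680)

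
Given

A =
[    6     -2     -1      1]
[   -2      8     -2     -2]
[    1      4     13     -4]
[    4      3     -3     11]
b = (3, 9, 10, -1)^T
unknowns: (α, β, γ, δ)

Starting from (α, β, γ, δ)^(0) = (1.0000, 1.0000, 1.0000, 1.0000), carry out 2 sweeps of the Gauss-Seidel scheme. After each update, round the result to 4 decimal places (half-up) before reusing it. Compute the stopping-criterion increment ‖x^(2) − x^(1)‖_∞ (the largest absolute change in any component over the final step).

Iteration 1:
  α = (3 - (-2)·1.0000 - (-1)·1.0000 - (1)·1.0000) / (6) = 0.8333
  β = (9 - (-2)·0.8333 - (-2)·1.0000 - (-2)·1.0000) / (8) = 1.8333
  γ = (10 - (1)·0.8333 - (4)·1.8333 - (-4)·1.0000) / (13) = 0.4487
  δ = (-1 - (4)·0.8333 - (3)·1.8333 - (-3)·0.4487) / (11) = -0.7715
Iteration 2:
  α = (3 - (-2)·1.8333 - (-1)·0.4487 - (1)·-0.7715) / (6) = 1.3145
  β = (9 - (-2)·1.3145 - (-2)·0.4487 - (-2)·-0.7715) / (8) = 1.3729
  γ = (10 - (1)·1.3145 - (4)·1.3729 - (-4)·-0.7715) / (13) = 0.0083
  δ = (-1 - (4)·1.3145 - (3)·1.3729 - (-3)·0.0083) / (11) = -0.9411
Change: (0.4812, -0.4604, -0.4404, -0.1696) → max |·| = 0.4812

0.4812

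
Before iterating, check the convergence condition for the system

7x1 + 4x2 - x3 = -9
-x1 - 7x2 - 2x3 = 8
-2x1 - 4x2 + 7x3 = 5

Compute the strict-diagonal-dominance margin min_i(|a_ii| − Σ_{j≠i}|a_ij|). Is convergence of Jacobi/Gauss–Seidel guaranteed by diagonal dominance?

1

row 1: |7| − (4+1) = 2
row 2: |-7| − (1+2) = 4
row 3: |7| − (2+4) = 1
minimum over rows = 1 → strictly diagonally dominant (convergence guaranteed)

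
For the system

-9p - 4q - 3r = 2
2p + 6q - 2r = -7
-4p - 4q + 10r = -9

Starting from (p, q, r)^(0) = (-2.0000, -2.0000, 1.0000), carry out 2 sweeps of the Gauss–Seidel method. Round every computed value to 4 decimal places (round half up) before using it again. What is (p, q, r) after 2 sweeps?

(0.5790, -1.7411, -1.3648)

Iteration 1:
  p = (2 - (-4)·-2.0000 - (-3)·1.0000) / (-9) = 0.3333
  q = (-7 - (2)·0.3333 - (-2)·1.0000) / (6) = -0.9444
  r = (-9 - (-4)·0.3333 - (-4)·-0.9444) / (10) = -1.1444
Iteration 2:
  p = (2 - (-4)·-0.9444 - (-3)·-1.1444) / (-9) = 0.5790
  q = (-7 - (2)·0.5790 - (-2)·-1.1444) / (6) = -1.7411
  r = (-9 - (-4)·0.5790 - (-4)·-1.7411) / (10) = -1.3648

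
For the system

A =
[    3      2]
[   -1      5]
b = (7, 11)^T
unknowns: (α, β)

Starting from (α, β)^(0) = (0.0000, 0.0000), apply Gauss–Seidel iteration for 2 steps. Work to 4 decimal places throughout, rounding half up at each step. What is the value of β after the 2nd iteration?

2.3111

Iteration 1:
  α = (7 - (2)·0.0000) / (3) = 2.3333
  β = (11 - (-1)·2.3333) / (5) = 2.6667
Iteration 2:
  α = (7 - (2)·2.6667) / (3) = 0.5555
  β = (11 - (-1)·0.5555) / (5) = 2.3111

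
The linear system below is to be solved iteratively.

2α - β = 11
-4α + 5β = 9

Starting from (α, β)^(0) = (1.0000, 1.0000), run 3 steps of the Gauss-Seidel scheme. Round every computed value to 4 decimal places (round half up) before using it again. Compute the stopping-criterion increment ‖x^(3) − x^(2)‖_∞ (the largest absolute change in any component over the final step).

Iteration 1:
  α = (11 - (-1)·1.0000) / (2) = 6.0000
  β = (9 - (-4)·6.0000) / (5) = 6.6000
Iteration 2:
  α = (11 - (-1)·6.6000) / (2) = 8.8000
  β = (9 - (-4)·8.8000) / (5) = 8.8400
Iteration 3:
  α = (11 - (-1)·8.8400) / (2) = 9.9200
  β = (9 - (-4)·9.9200) / (5) = 9.7360
Change: (1.1200, 0.8960) → max |·| = 1.1200

1.1200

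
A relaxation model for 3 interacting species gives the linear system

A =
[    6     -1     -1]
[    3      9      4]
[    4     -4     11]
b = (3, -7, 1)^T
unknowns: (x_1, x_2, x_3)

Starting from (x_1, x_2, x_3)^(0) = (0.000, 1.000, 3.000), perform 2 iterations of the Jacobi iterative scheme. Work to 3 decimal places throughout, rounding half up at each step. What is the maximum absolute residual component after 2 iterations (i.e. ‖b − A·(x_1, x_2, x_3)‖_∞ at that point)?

9.053

Iteration 1:
  x_1 = (3 - (-1)·1.000 - (-1)·3.000) / (6) = 1.167
  x_2 = (-7 - (3)·0.000 - (4)·3.000) / (9) = -2.111
  x_3 = (1 - (4)·0.000 - (-4)·1.000) / (11) = 0.455
Iteration 2:
  x_1 = (3 - (-1)·-2.111 - (-1)·0.455) / (6) = 0.224
  x_2 = (-7 - (3)·1.167 - (4)·0.455) / (9) = -1.369
  x_3 = (1 - (4)·1.167 - (-4)·-2.111) / (11) = -1.101
Residual b − A·x = (-0.814, 9.053, 6.739); ∞-norm = 9.053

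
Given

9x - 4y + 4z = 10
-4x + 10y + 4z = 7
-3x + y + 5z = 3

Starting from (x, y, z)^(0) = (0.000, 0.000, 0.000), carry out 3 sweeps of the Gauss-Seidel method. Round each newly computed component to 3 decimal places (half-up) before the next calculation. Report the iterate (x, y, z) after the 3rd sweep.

(0.935, 0.616, 1.038)

Iteration 1:
  x = (10 - (-4)·0.000 - (4)·0.000) / (9) = 1.111
  y = (7 - (-4)·1.111 - (4)·0.000) / (10) = 1.144
  z = (3 - (-3)·1.111 - (1)·1.144) / (5) = 1.038
Iteration 2:
  x = (10 - (-4)·1.144 - (4)·1.038) / (9) = 1.158
  y = (7 - (-4)·1.158 - (4)·1.038) / (10) = 0.748
  z = (3 - (-3)·1.158 - (1)·0.748) / (5) = 1.145
Iteration 3:
  x = (10 - (-4)·0.748 - (4)·1.145) / (9) = 0.935
  y = (7 - (-4)·0.935 - (4)·1.145) / (10) = 0.616
  z = (3 - (-3)·0.935 - (1)·0.616) / (5) = 1.038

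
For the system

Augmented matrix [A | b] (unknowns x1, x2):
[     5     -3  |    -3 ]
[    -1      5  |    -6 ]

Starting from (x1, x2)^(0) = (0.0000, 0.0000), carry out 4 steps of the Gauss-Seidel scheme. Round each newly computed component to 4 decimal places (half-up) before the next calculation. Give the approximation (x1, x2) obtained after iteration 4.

(-1.4984, -1.4997)

Iteration 1:
  x1 = (-3 - (-3)·0.0000) / (5) = -0.6000
  x2 = (-6 - (-1)·-0.6000) / (5) = -1.3200
Iteration 2:
  x1 = (-3 - (-3)·-1.3200) / (5) = -1.3920
  x2 = (-6 - (-1)·-1.3920) / (5) = -1.4784
Iteration 3:
  x1 = (-3 - (-3)·-1.4784) / (5) = -1.4870
  x2 = (-6 - (-1)·-1.4870) / (5) = -1.4974
Iteration 4:
  x1 = (-3 - (-3)·-1.4974) / (5) = -1.4984
  x2 = (-6 - (-1)·-1.4984) / (5) = -1.4997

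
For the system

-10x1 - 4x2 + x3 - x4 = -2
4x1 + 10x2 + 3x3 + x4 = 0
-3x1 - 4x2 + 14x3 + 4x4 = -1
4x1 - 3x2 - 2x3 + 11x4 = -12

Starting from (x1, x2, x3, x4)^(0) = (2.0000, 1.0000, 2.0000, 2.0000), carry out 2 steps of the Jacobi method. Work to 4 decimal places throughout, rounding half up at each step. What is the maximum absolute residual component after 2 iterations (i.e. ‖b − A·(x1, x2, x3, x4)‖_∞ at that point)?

Iteration 1:
  x1 = (-2 - (-4)·1.0000 - (1)·2.0000 - (-1)·2.0000) / (-10) = -0.2000
  x2 = (0 - (4)·2.0000 - (3)·2.0000 - (1)·2.0000) / (10) = -1.6000
  x3 = (-1 - (-3)·2.0000 - (-4)·1.0000 - (4)·2.0000) / (14) = 0.0714
  x4 = (-12 - (4)·2.0000 - (-3)·1.0000 - (-2)·2.0000) / (11) = -1.1818
Iteration 2:
  x1 = (-2 - (-4)·-1.6000 - (1)·0.0714 - (-1)·-1.1818) / (-10) = 0.9653
  x2 = (0 - (4)·-0.2000 - (3)·0.0714 - (1)·-1.1818) / (10) = 0.1768
  x3 = (-1 - (-3)·-0.2000 - (-4)·-1.6000 - (4)·-1.1818) / (14) = -0.2338
  x4 = (-12 - (4)·-0.2000 - (-3)·-1.6000 - (-2)·0.0714) / (11) = -1.4416
Residual b − A·x = (7.1524, -3.4862, 11.6427, 0.0592); ∞-norm = 11.6427

11.6427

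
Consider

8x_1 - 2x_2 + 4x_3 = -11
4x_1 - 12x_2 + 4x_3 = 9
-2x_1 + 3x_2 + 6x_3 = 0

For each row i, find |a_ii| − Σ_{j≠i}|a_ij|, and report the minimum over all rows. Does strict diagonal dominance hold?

1

row 1: |8| − (2+4) = 2
row 2: |-12| − (4+4) = 4
row 3: |6| − (2+3) = 1
minimum over rows = 1 → strictly diagonally dominant (convergence guaranteed)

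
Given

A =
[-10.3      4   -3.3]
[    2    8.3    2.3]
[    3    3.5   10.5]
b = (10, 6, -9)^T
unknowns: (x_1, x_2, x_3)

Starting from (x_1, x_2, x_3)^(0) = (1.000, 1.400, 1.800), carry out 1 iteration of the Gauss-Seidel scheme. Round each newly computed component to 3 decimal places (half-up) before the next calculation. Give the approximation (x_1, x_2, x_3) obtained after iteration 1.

Iteration 1:
  x_1 = (10 - (4)·1.400 - (-3.3)·1.800) / (-10.3) = -1.004
  x_2 = (6 - (2)·-1.004 - (2.3)·1.800) / (8.3) = 0.466
  x_3 = (-9 - (3)·-1.004 - (3.5)·0.466) / (10.5) = -0.726

(-1.004, 0.466, -0.726)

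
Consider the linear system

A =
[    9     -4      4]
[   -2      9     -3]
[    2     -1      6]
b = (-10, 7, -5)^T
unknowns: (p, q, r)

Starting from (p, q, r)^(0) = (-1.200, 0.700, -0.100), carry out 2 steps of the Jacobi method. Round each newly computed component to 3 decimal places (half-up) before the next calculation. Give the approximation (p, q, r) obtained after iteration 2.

Iteration 1:
  p = (-10 - (-4)·0.700 - (4)·-0.100) / (9) = -0.756
  q = (7 - (-2)·-1.200 - (-3)·-0.100) / (9) = 0.478
  r = (-5 - (2)·-1.200 - (-1)·0.700) / (6) = -0.317
Iteration 2:
  p = (-10 - (-4)·0.478 - (4)·-0.317) / (9) = -0.758
  q = (7 - (-2)·-0.756 - (-3)·-0.317) / (9) = 0.504
  r = (-5 - (2)·-0.756 - (-1)·0.478) / (6) = -0.502

(-0.758, 0.504, -0.502)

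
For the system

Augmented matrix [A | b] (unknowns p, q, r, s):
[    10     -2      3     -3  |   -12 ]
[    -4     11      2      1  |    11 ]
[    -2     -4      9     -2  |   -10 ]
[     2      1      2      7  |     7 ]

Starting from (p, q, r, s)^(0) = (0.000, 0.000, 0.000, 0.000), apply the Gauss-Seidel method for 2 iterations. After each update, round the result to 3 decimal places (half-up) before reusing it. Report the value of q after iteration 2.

0.961

Iteration 1:
  p = (-12 - (-2)·0.000 - (3)·0.000 - (-3)·0.000) / (10) = -1.200
  q = (11 - (-4)·-1.200 - (2)·0.000 - (1)·0.000) / (11) = 0.564
  r = (-10 - (-2)·-1.200 - (-4)·0.564 - (-2)·0.000) / (9) = -1.127
  s = (7 - (2)·-1.200 - (1)·0.564 - (2)·-1.127) / (7) = 1.584
Iteration 2:
  p = (-12 - (-2)·0.564 - (3)·-1.127 - (-3)·1.584) / (10) = -0.274
  q = (11 - (-4)·-0.274 - (2)·-1.127 - (1)·1.584) / (11) = 0.961
  r = (-10 - (-2)·-0.274 - (-4)·0.961 - (-2)·1.584) / (9) = -0.393
  s = (7 - (2)·-0.274 - (1)·0.961 - (2)·-0.393) / (7) = 1.053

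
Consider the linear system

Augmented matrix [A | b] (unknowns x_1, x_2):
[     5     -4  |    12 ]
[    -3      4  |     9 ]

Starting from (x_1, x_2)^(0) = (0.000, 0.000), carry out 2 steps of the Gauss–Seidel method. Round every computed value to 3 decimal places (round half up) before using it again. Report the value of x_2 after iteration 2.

6.480

Iteration 1:
  x_1 = (12 - (-4)·0.000) / (5) = 2.400
  x_2 = (9 - (-3)·2.400) / (4) = 4.050
Iteration 2:
  x_1 = (12 - (-4)·4.050) / (5) = 5.640
  x_2 = (9 - (-3)·5.640) / (4) = 6.480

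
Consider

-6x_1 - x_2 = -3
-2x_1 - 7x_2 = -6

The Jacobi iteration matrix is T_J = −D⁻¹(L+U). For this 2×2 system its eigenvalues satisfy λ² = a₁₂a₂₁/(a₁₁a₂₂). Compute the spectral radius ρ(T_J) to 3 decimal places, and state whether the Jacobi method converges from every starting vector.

0.218

a₁₂a₂₁/(a₁₁a₂₂) = (-1)·(-2) / ((-6)·(-7)) = 0.047619
ρ = √|0.047619| = √0.047619 = 0.218
ρ < 1, so Jacobi converges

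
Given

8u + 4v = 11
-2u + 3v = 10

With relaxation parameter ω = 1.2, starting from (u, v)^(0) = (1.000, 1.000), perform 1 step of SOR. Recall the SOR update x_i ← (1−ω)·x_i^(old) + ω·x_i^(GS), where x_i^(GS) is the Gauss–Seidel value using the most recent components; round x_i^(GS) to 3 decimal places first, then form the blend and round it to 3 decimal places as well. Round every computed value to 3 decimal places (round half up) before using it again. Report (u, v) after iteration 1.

(0.850, 4.480)

Iteration 1:
  u: GS value = (11 - (4)·1.000) / (8) = 0.875;  u ← (1−ω)·1.000 + ω·0.875 = 0.850
  v: GS value = (10 - (-2)·0.850) / (3) = 3.900;  v ← (1−ω)·1.000 + ω·3.900 = 4.480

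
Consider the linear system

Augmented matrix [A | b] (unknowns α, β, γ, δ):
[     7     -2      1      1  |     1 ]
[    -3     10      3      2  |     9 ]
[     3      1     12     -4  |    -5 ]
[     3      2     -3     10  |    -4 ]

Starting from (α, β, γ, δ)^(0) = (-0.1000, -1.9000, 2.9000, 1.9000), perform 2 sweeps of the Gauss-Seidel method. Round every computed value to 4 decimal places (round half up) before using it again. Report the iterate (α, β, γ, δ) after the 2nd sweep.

Iteration 1:
  α = (1 - (-2)·-1.9000 - (1)·2.9000 - (1)·1.9000) / (7) = -1.0857
  β = (9 - (-3)·-1.0857 - (3)·2.9000 - (2)·1.9000) / (10) = -0.6757
  γ = (-5 - (3)·-1.0857 - (1)·-0.6757 - (-4)·1.9000) / (12) = 0.5444
  δ = (-4 - (3)·-1.0857 - (2)·-0.6757 - (-3)·0.5444) / (10) = 0.2242
Iteration 2:
  α = (1 - (-2)·-0.6757 - (1)·0.5444 - (1)·0.2242) / (7) = -0.1600
  β = (9 - (-3)·-0.1600 - (3)·0.5444 - (2)·0.2242) / (10) = 0.6438
  γ = (-5 - (3)·-0.1600 - (1)·0.6438 - (-4)·0.2242) / (12) = -0.3556
  δ = (-4 - (3)·-0.1600 - (2)·0.6438 - (-3)·-0.3556) / (10) = -0.5874

(-0.1600, 0.6438, -0.3556, -0.5874)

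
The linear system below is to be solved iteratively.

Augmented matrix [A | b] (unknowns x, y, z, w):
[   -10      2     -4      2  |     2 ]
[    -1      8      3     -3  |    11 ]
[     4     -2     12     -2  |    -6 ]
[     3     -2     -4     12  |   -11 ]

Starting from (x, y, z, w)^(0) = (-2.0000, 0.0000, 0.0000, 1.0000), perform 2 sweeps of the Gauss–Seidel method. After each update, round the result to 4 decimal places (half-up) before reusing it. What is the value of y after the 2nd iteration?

Iteration 1:
  x = (2 - (2)·0.0000 - (-4)·0.0000 - (2)·1.0000) / (-10) = 0.0000
  y = (11 - (-1)·0.0000 - (3)·0.0000 - (-3)·1.0000) / (8) = 1.7500
  z = (-6 - (4)·0.0000 - (-2)·1.7500 - (-2)·1.0000) / (12) = -0.0417
  w = (-11 - (3)·0.0000 - (-2)·1.7500 - (-4)·-0.0417) / (12) = -0.6389
Iteration 2:
  x = (2 - (2)·1.7500 - (-4)·-0.0417 - (2)·-0.6389) / (-10) = 0.0389
  y = (11 - (-1)·0.0389 - (3)·-0.0417 - (-3)·-0.6389) / (8) = 1.1559
  z = (-6 - (4)·0.0389 - (-2)·1.1559 - (-2)·-0.6389) / (12) = -0.4268
  w = (-11 - (3)·0.0389 - (-2)·1.1559 - (-4)·-0.4268) / (12) = -0.8760

1.1559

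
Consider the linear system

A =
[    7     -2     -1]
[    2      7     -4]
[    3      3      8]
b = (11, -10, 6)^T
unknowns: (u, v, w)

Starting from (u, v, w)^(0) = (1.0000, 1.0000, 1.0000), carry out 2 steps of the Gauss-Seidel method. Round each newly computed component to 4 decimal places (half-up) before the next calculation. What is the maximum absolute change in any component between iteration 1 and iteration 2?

0.7602

Iteration 1:
  u = (11 - (-2)·1.0000 - (-1)·1.0000) / (7) = 2.0000
  v = (-10 - (2)·2.0000 - (-4)·1.0000) / (7) = -1.4286
  w = (6 - (3)·2.0000 - (3)·-1.4286) / (8) = 0.5357
Iteration 2:
  u = (11 - (-2)·-1.4286 - (-1)·0.5357) / (7) = 1.2398
  v = (-10 - (2)·1.2398 - (-4)·0.5357) / (7) = -1.4767
  w = (6 - (3)·1.2398 - (3)·-1.4767) / (8) = 0.8388
Change: (-0.7602, -0.0481, 0.3031) → max |·| = 0.7602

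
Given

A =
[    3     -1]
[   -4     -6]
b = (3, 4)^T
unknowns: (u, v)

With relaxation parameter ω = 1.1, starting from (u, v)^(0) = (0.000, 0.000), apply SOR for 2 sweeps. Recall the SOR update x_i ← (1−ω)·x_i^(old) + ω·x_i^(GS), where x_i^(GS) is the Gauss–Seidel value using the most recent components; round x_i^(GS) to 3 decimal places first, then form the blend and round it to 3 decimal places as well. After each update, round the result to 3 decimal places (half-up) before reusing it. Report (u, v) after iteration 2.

(0.426, -0.892)

Iteration 1:
  u: GS value = (3 - (-1)·0.000) / (3) = 1.000;  u ← (1−ω)·0.000 + ω·1.000 = 1.100
  v: GS value = (4 - (-4)·1.100) / (-6) = -1.400;  v ← (1−ω)·0.000 + ω·-1.400 = -1.540
Iteration 2:
  u: GS value = (3 - (-1)·-1.540) / (3) = 0.487;  u ← (1−ω)·1.100 + ω·0.487 = 0.426
  v: GS value = (4 - (-4)·0.426) / (-6) = -0.951;  v ← (1−ω)·-1.540 + ω·-0.951 = -0.892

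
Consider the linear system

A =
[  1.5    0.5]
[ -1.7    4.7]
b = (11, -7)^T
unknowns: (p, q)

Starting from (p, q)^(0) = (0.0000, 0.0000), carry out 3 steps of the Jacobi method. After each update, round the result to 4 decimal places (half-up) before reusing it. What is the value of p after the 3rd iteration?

Iteration 1:
  p = (11 - (0.5)·0.0000) / (1.5) = 7.3333
  q = (-7 - (-1.7)·0.0000) / (4.7) = -1.4894
Iteration 2:
  p = (11 - (0.5)·-1.4894) / (1.5) = 7.8298
  q = (-7 - (-1.7)·7.3333) / (4.7) = 1.1631
Iteration 3:
  p = (11 - (0.5)·1.1631) / (1.5) = 6.9456
  q = (-7 - (-1.7)·7.8298) / (4.7) = 1.3427

6.9456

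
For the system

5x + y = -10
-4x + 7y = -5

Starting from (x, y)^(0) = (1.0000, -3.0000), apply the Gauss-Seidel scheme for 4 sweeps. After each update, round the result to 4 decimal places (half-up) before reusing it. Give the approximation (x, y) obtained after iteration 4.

Iteration 1:
  x = (-10 - (1)·-3.0000) / (5) = -1.4000
  y = (-5 - (-4)·-1.4000) / (7) = -1.5143
Iteration 2:
  x = (-10 - (1)·-1.5143) / (5) = -1.6971
  y = (-5 - (-4)·-1.6971) / (7) = -1.6841
Iteration 3:
  x = (-10 - (1)·-1.6841) / (5) = -1.6632
  y = (-5 - (-4)·-1.6632) / (7) = -1.6647
Iteration 4:
  x = (-10 - (1)·-1.6647) / (5) = -1.6671
  y = (-5 - (-4)·-1.6671) / (7) = -1.6669

(-1.6671, -1.6669)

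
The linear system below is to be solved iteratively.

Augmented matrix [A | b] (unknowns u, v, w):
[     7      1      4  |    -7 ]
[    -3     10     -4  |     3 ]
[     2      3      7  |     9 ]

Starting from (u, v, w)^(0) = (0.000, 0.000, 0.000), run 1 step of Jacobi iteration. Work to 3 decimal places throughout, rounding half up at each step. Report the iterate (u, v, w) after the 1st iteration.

Iteration 1:
  u = (-7 - (1)·0.000 - (4)·0.000) / (7) = -1.000
  v = (3 - (-3)·0.000 - (-4)·0.000) / (10) = 0.300
  w = (9 - (2)·0.000 - (3)·0.000) / (7) = 1.286

(-1.000, 0.300, 1.286)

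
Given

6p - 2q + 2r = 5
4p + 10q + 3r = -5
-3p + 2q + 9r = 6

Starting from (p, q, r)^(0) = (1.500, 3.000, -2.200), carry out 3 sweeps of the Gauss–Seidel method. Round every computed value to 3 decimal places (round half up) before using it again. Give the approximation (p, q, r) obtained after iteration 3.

Iteration 1:
  p = (5 - (-2)·3.000 - (2)·-2.200) / (6) = 2.567
  q = (-5 - (4)·2.567 - (3)·-2.200) / (10) = -0.867
  r = (6 - (-3)·2.567 - (2)·-0.867) / (9) = 1.715
Iteration 2:
  p = (5 - (-2)·-0.867 - (2)·1.715) / (6) = -0.027
  q = (-5 - (4)·-0.027 - (3)·1.715) / (10) = -1.004
  r = (6 - (-3)·-0.027 - (2)·-1.004) / (9) = 0.881
Iteration 3:
  p = (5 - (-2)·-1.004 - (2)·0.881) / (6) = 0.205
  q = (-5 - (4)·0.205 - (3)·0.881) / (10) = -0.846
  r = (6 - (-3)·0.205 - (2)·-0.846) / (9) = 0.923

(0.205, -0.846, 0.923)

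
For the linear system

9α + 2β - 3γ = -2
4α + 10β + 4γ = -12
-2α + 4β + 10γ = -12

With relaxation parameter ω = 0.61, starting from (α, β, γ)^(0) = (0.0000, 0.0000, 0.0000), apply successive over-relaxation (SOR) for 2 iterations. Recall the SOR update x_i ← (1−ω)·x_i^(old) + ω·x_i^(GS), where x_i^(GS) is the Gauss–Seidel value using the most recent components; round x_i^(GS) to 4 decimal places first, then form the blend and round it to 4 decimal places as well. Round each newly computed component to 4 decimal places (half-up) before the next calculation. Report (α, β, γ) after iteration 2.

(-0.2112, -0.8120, -0.7850)

Iteration 1:
  α: GS value = (-2 - (2)·0.0000 - (-3)·0.0000) / (9) = -0.2222;  α ← (1−ω)·0.0000 + ω·-0.2222 = -0.1355
  β: GS value = (-12 - (4)·-0.1355 - (4)·0.0000) / (10) = -1.1458;  β ← (1−ω)·0.0000 + ω·-1.1458 = -0.6989
  γ: GS value = (-12 - (-2)·-0.1355 - (4)·-0.6989) / (10) = -0.9475;  γ ← (1−ω)·0.0000 + ω·-0.9475 = -0.5780
Iteration 2:
  α: GS value = (-2 - (2)·-0.6989 - (-3)·-0.5780) / (9) = -0.2596;  α ← (1−ω)·-0.1355 + ω·-0.2596 = -0.2112
  β: GS value = (-12 - (4)·-0.2112 - (4)·-0.5780) / (10) = -0.8843;  β ← (1−ω)·-0.6989 + ω·-0.8843 = -0.8120
  γ: GS value = (-12 - (-2)·-0.2112 - (4)·-0.8120) / (10) = -0.9174;  γ ← (1−ω)·-0.5780 + ω·-0.9174 = -0.7850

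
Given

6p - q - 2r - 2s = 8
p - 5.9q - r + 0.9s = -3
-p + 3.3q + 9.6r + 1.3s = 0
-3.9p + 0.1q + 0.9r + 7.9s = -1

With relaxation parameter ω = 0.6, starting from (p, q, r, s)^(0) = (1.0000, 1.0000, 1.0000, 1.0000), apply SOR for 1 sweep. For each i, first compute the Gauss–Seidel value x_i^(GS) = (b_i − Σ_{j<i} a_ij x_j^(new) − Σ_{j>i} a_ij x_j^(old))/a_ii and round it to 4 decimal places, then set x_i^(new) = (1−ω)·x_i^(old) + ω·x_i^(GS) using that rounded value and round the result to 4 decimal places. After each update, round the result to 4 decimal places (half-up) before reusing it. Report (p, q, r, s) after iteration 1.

Iteration 1:
  p: GS value = (8 - (-1)·1.0000 - (-2)·1.0000 - (-2)·1.0000) / (6) = 2.1667;  p ← (1−ω)·1.0000 + ω·2.1667 = 1.7000
  q: GS value = (-3 - (1)·1.7000 - (-1)·1.0000 - (0.9)·1.0000) / (-5.9) = 0.7797;  q ← (1−ω)·1.0000 + ω·0.7797 = 0.8678
  r: GS value = (0 - (-1)·1.7000 - (3.3)·0.8678 - (1.3)·1.0000) / (9.6) = -0.2566;  r ← (1−ω)·1.0000 + ω·-0.2566 = 0.2460
  s: GS value = (-1 - (-3.9)·1.7000 - (0.1)·0.8678 - (0.9)·0.2460) / (7.9) = 0.6736;  s ← (1−ω)·1.0000 + ω·0.6736 = 0.8042

(1.7000, 0.8678, 0.2460, 0.8042)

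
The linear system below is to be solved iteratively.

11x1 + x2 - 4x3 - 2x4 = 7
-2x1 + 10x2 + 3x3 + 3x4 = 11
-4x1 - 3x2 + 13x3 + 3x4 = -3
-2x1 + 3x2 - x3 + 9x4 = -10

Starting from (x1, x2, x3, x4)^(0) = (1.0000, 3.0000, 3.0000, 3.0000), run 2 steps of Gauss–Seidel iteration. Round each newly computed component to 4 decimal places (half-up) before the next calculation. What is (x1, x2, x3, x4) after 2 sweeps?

(0.4159, 1.4788, 0.3789, -1.4695)

Iteration 1:
  x1 = (7 - (1)·3.0000 - (-4)·3.0000 - (-2)·3.0000) / (11) = 2.0000
  x2 = (11 - (-2)·2.0000 - (3)·3.0000 - (3)·3.0000) / (10) = -0.3000
  x3 = (-3 - (-4)·2.0000 - (-3)·-0.3000 - (3)·3.0000) / (13) = -0.3769
  x4 = (-10 - (-2)·2.0000 - (3)·-0.3000 - (-1)·-0.3769) / (9) = -0.6085
Iteration 2:
  x1 = (7 - (1)·-0.3000 - (-4)·-0.3769 - (-2)·-0.6085) / (11) = 0.4159
  x2 = (11 - (-2)·0.4159 - (3)·-0.3769 - (3)·-0.6085) / (10) = 1.4788
  x3 = (-3 - (-4)·0.4159 - (-3)·1.4788 - (3)·-0.6085) / (13) = 0.3789
  x4 = (-10 - (-2)·0.4159 - (3)·1.4788 - (-1)·0.3789) / (9) = -1.4695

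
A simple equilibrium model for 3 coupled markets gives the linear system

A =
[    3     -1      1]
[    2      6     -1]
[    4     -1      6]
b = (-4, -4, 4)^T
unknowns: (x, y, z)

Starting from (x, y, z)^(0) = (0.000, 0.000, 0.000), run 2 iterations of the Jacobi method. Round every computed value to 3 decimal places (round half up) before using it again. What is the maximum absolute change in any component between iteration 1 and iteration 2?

0.777

Iteration 1:
  x = (-4 - (-1)·0.000 - (1)·0.000) / (3) = -1.333
  y = (-4 - (2)·0.000 - (-1)·0.000) / (6) = -0.667
  z = (4 - (4)·0.000 - (-1)·0.000) / (6) = 0.667
Iteration 2:
  x = (-4 - (-1)·-0.667 - (1)·0.667) / (3) = -1.778
  y = (-4 - (2)·-1.333 - (-1)·0.667) / (6) = -0.111
  z = (4 - (4)·-1.333 - (-1)·-0.667) / (6) = 1.444
Change: (-0.445, 0.556, 0.777) → max |·| = 0.777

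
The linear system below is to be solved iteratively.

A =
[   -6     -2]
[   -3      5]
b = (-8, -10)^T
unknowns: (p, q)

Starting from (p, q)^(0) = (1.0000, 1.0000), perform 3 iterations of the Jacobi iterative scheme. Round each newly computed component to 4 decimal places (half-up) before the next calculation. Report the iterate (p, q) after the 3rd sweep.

Iteration 1:
  p = (-8 - (-2)·1.0000) / (-6) = 1.0000
  q = (-10 - (-3)·1.0000) / (5) = -1.4000
Iteration 2:
  p = (-8 - (-2)·-1.4000) / (-6) = 1.8000
  q = (-10 - (-3)·1.0000) / (5) = -1.4000
Iteration 3:
  p = (-8 - (-2)·-1.4000) / (-6) = 1.8000
  q = (-10 - (-3)·1.8000) / (5) = -0.9200

(1.8000, -0.9200)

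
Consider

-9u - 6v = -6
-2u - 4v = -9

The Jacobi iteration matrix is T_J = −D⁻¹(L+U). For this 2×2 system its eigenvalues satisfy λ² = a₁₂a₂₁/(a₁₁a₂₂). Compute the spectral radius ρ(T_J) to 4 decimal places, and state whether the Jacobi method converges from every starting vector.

a₁₂a₂₁/(a₁₁a₂₂) = (-6)·(-2) / ((-9)·(-4)) = 0.333333
ρ = √|0.333333| = √0.333333 = 0.5774
ρ < 1, so Jacobi converges

0.5774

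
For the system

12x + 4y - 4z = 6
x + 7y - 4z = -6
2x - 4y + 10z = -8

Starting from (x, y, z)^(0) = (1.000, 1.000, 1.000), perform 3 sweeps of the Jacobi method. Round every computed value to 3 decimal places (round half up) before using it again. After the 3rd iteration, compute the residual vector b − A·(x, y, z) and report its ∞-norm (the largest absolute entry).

Iteration 1:
  x = (6 - (4)·1.000 - (-4)·1.000) / (12) = 0.500
  y = (-6 - (1)·1.000 - (-4)·1.000) / (7) = -0.429
  z = (-8 - (2)·1.000 - (-4)·1.000) / (10) = -0.600
Iteration 2:
  x = (6 - (4)·-0.429 - (-4)·-0.600) / (12) = 0.443
  y = (-6 - (1)·0.500 - (-4)·-0.600) / (7) = -1.271
  z = (-8 - (2)·0.500 - (-4)·-0.429) / (10) = -1.072
Iteration 3:
  x = (6 - (4)·-1.271 - (-4)·-1.072) / (12) = 0.566
  y = (-6 - (1)·0.443 - (-4)·-1.072) / (7) = -1.533
  z = (-8 - (2)·0.443 - (-4)·-1.271) / (10) = -1.397
Residual b − A·x = (-0.248, -1.423, -1.294); ∞-norm = 1.423

1.423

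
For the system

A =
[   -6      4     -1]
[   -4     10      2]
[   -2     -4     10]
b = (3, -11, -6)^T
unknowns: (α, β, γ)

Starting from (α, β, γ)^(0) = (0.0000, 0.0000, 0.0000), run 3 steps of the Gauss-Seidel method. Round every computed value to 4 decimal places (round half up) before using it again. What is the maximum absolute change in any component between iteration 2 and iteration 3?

Iteration 1:
  α = (3 - (4)·0.0000 - (-1)·0.0000) / (-6) = -0.5000
  β = (-11 - (-4)·-0.5000 - (2)·0.0000) / (10) = -1.3000
  γ = (-6 - (-2)·-0.5000 - (-4)·-1.3000) / (10) = -1.2200
Iteration 2:
  α = (3 - (4)·-1.3000 - (-1)·-1.2200) / (-6) = -1.1633
  β = (-11 - (-4)·-1.1633 - (2)·-1.2200) / (10) = -1.3213
  γ = (-6 - (-2)·-1.1633 - (-4)·-1.3213) / (10) = -1.3612
Iteration 3:
  α = (3 - (4)·-1.3213 - (-1)·-1.3612) / (-6) = -1.1540
  β = (-11 - (-4)·-1.1540 - (2)·-1.3612) / (10) = -1.2894
  γ = (-6 - (-2)·-1.1540 - (-4)·-1.2894) / (10) = -1.3466
Change: (0.0093, 0.0319, 0.0146) → max |·| = 0.0319

0.0319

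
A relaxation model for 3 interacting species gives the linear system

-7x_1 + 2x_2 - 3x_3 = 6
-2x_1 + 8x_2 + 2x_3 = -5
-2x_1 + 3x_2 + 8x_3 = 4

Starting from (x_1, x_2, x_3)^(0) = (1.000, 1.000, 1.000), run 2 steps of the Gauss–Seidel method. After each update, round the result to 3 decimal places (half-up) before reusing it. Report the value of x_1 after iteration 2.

-1.467

Iteration 1:
  x_1 = (6 - (2)·1.000 - (-3)·1.000) / (-7) = -1.000
  x_2 = (-5 - (-2)·-1.000 - (2)·1.000) / (8) = -1.125
  x_3 = (4 - (-2)·-1.000 - (3)·-1.125) / (8) = 0.672
Iteration 2:
  x_1 = (6 - (2)·-1.125 - (-3)·0.672) / (-7) = -1.467
  x_2 = (-5 - (-2)·-1.467 - (2)·0.672) / (8) = -1.160
  x_3 = (4 - (-2)·-1.467 - (3)·-1.160) / (8) = 0.568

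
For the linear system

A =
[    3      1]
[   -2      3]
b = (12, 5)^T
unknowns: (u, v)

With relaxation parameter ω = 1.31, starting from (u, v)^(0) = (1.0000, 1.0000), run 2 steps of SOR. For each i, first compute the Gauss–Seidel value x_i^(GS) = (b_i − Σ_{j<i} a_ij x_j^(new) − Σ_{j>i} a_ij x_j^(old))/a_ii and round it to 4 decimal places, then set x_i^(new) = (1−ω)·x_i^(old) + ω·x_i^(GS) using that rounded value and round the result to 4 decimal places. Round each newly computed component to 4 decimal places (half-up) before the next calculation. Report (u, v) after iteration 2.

(1.3155, 1.5350)

Iteration 1:
  u: GS value = (12 - (1)·1.0000) / (3) = 3.6667;  u ← (1−ω)·1.0000 + ω·3.6667 = 4.4934
  v: GS value = (5 - (-2)·4.4934) / (3) = 4.6623;  v ← (1−ω)·1.0000 + ω·4.6623 = 5.7976
Iteration 2:
  u: GS value = (12 - (1)·5.7976) / (3) = 2.0675;  u ← (1−ω)·4.4934 + ω·2.0675 = 1.3155
  v: GS value = (5 - (-2)·1.3155) / (3) = 2.5437;  v ← (1−ω)·5.7976 + ω·2.5437 = 1.5350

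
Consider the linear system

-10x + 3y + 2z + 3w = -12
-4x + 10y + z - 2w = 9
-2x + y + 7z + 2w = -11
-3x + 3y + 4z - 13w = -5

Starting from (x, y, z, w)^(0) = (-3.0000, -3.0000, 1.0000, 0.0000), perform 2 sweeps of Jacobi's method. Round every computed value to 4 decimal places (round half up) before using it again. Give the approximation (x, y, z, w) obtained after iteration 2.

Iteration 1:
  x = (-12 - (3)·-3.0000 - (2)·1.0000 - (3)·0.0000) / (-10) = 0.5000
  y = (9 - (-4)·-3.0000 - (1)·1.0000 - (-2)·0.0000) / (10) = -0.4000
  z = (-11 - (-2)·-3.0000 - (1)·-3.0000 - (2)·0.0000) / (7) = -2.0000
  w = (-5 - (-3)·-3.0000 - (3)·-3.0000 - (4)·1.0000) / (-13) = 0.6923
Iteration 2:
  x = (-12 - (3)·-0.4000 - (2)·-2.0000 - (3)·0.6923) / (-10) = 0.8877
  y = (9 - (-4)·0.5000 - (1)·-2.0000 - (-2)·0.6923) / (10) = 1.4385
  z = (-11 - (-2)·0.5000 - (1)·-0.4000 - (2)·0.6923) / (7) = -1.5692
  w = (-5 - (-3)·0.5000 - (3)·-0.4000 - (4)·-2.0000) / (-13) = -0.4385

(0.8877, 1.4385, -1.5692, -0.4385)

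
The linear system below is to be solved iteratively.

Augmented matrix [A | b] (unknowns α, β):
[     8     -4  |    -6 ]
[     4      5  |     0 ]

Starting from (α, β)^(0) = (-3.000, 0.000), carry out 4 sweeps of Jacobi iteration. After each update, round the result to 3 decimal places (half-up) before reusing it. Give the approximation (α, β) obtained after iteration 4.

(-0.930, 0.360)

Iteration 1:
  α = (-6 - (-4)·0.000) / (8) = -0.750
  β = (0 - (4)·-3.000) / (5) = 2.400
Iteration 2:
  α = (-6 - (-4)·2.400) / (8) = 0.450
  β = (0 - (4)·-0.750) / (5) = 0.600
Iteration 3:
  α = (-6 - (-4)·0.600) / (8) = -0.450
  β = (0 - (4)·0.450) / (5) = -0.360
Iteration 4:
  α = (-6 - (-4)·-0.360) / (8) = -0.930
  β = (0 - (4)·-0.450) / (5) = 0.360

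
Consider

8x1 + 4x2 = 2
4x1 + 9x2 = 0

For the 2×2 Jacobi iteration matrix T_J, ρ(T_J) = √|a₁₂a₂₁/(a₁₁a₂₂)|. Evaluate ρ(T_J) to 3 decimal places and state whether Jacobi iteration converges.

0.471

a₁₂a₂₁/(a₁₁a₂₂) = (4)·(4) / ((8)·(9)) = 0.222222
ρ = √|0.222222| = √0.222222 = 0.471
ρ < 1, so Jacobi converges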